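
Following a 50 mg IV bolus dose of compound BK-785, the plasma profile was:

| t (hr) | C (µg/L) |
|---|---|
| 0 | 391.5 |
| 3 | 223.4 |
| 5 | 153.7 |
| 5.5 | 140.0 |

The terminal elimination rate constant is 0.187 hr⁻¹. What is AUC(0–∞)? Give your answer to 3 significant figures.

Trapezoidal AUC_0→5.5:
  [0→3]: (391.5+223.4)/2 × 3 = 922.35
  [3→5]: (223.4+153.7)/2 × 2 = 377.1
  [5→5.5]: (153.7+140.0)/2 × 0.5 = 73.425
  Sum = 1372.875 µg/L·hr
Extrapolated tail: C_last / k_e = 140.0 / 0.187 = 748.663
AUC_0→∞ = 1372.875 + 748.663 = 2121.538 µg/L·hr

AUC = 2120 µg/L·hr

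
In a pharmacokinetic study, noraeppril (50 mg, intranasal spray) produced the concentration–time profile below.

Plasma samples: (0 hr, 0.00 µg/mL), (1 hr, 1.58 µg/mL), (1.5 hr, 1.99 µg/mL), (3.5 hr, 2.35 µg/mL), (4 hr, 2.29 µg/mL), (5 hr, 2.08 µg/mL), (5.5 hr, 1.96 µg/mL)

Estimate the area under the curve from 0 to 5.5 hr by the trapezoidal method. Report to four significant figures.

Trapezoidal AUC_0→5.5:
  [0→1]: (0.00+1.58)/2 × 1 = 0.79
  [1→1.5]: (1.58+1.99)/2 × 0.5 = 0.8925
  [1.5→3.5]: (1.99+2.35)/2 × 2 = 4.34
  [3.5→4]: (2.35+2.29)/2 × 0.5 = 1.16
  [4→5]: (2.29+2.08)/2 × 1 = 2.185
  [5→5.5]: (2.08+1.96)/2 × 0.5 = 1.01
  Sum = 10.3775 µg/mL·hr

AUC = 10.38 µg/mL·hr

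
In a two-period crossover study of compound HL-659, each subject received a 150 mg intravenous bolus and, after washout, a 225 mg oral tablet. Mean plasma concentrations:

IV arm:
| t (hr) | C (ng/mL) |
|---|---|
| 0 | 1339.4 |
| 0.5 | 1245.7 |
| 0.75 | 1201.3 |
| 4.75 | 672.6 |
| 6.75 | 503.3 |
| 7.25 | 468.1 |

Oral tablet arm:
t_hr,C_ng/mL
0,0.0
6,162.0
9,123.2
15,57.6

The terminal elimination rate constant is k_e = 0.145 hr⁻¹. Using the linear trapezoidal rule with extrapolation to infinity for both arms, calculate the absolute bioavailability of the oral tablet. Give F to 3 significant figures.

Trapezoidal AUC_0→7.25 (IV):
  [0→0.5]: (1339.4+1245.7)/2 × 0.5 = 646.275
  [0.5→0.75]: (1245.7+1201.3)/2 × 0.25 = 305.875
  [0.75→4.75]: (1201.3+672.6)/2 × 4 = 3747.8
  [4.75→6.75]: (672.6+503.3)/2 × 2 = 1175.9
  [6.75→7.25]: (503.3+468.1)/2 × 0.5 = 242.85
  Sum = 6118.7 ng/mL·hr
IV tail: 468.1/0.145 = 3228.276; AUC_iv,0→∞ = 6118.7 + 3228.276 = 9346.976 ng/mL·hr
Trapezoidal AUC_0→15 (oral tablet):
  [0→6]: (0.0+162.0)/2 × 6 = 486.0
  [6→9]: (162.0+123.2)/2 × 3 = 427.8
  [9→15]: (123.2+57.6)/2 × 6 = 542.4
  Sum = 1456.2 ng/mL·hr
oral tablet tail: 57.6/0.145 = 397.241; AUC_ev,0→∞ = 1456.2 + 397.241 = 1853.441 ng/mL·hr
F = (AUC_ev/D_ev)/(AUC_iv/D_iv) = (1853.441/225)/(9346.976/150) = 8.23752/62.3132 = 0.1322

F = 0.132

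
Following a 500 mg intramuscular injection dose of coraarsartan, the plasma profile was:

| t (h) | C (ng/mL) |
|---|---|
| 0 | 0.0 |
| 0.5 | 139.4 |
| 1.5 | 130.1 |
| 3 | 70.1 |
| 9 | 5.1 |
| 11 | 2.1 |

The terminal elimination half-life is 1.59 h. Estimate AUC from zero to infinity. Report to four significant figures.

Trapezoidal AUC_0→11:
  [0→0.5]: (0.0+139.4)/2 × 0.5 = 34.85
  [0.5→1.5]: (139.4+130.1)/2 × 1 = 134.75
  [1.5→3]: (130.1+70.1)/2 × 1.5 = 150.15
  [3→9]: (70.1+5.1)/2 × 6 = 225.6
  [9→11]: (5.1+2.1)/2 × 2 = 7.2
  Sum = 552.55 ng/mL·h
k_e = ln2 / t½ = 0.693147 / 1.59 = 0.4359 h^-1
Extrapolated tail: C_last / k_e = 2.1 / 0.4359 = 4.818
AUC_0→∞ = 552.55 + 4.818 = 557.368 ng/mL·h

AUC = 557.4 ng/mL·h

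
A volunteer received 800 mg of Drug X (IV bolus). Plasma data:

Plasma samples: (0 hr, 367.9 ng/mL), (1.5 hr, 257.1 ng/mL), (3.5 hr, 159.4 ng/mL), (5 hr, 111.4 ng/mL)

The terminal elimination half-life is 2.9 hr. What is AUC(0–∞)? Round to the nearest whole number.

AUC = 1554 ng/mL·hr

Trapezoidal AUC_0→5:
  [0→1.5]: (367.9+257.1)/2 × 1.5 = 468.75
  [1.5→3.5]: (257.1+159.4)/2 × 2 = 416.5
  [3.5→5]: (159.4+111.4)/2 × 1.5 = 203.1
  Sum = 1088.35 ng/mL·hr
k_e = ln2 / t½ = 0.693147 / 2.9 = 0.2390 hr^-1
Extrapolated tail: C_last / k_e = 111.4 / 0.239 = 466.109
AUC_0→∞ = 1088.35 + 466.109 = 1554.459 ng/mL·hr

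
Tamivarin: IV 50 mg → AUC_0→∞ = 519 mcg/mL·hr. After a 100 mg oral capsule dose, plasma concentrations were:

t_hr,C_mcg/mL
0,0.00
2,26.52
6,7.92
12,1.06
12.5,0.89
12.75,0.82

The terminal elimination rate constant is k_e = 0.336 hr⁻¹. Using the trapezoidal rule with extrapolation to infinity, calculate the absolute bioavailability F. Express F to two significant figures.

Trapezoidal AUC_0→12.75 (oral capsule):
  [0→2]: (0.00+26.52)/2 × 2 = 26.52
  [2→6]: (26.52+7.92)/2 × 4 = 68.88
  [6→12]: (7.92+1.06)/2 × 6 = 26.94
  [12→12.5]: (1.06+0.89)/2 × 0.5 = 0.4875
  [12.5→12.75]: (0.89+0.82)/2 × 0.25 = 0.21375
  Sum = 123.04125 mcg/mL·hr
Tail: C_last/k_e = 0.82/0.336 = 2.440
AUC_0→∞ (oral capsule) = 123.04125 + 2.440 = 125.48125 mcg/mL·hr
F = (AUC_ev/D_ev)/(AUC_iv/D_iv) = (125.48125/100)/(519/50) = 1.2548125/10.38 = 0.1209

F = 0.12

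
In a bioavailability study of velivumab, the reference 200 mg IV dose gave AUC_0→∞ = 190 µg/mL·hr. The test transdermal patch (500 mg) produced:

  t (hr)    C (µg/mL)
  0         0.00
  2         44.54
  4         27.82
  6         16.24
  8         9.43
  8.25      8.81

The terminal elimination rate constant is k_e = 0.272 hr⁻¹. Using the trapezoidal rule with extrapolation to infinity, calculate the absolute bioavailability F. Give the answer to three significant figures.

Trapezoidal AUC_0→8.25 (transdermal patch):
  [0→2]: (0.00+44.54)/2 × 2 = 44.54
  [2→4]: (44.54+27.82)/2 × 2 = 72.36
  [4→6]: (27.82+16.24)/2 × 2 = 44.06
  [6→8]: (16.24+9.43)/2 × 2 = 25.67
  [8→8.25]: (9.43+8.81)/2 × 0.25 = 2.28
  Sum = 188.91 µg/mL·hr
Tail: C_last/k_e = 8.81/0.272 = 32.390
AUC_0→∞ (transdermal patch) = 188.91 + 32.390 = 221.3 µg/mL·hr
F = (AUC_ev/D_ev)/(AUC_iv/D_iv) = (221.3/500)/(190/200) = 0.4426/0.95 = 0.4659

F = 0.466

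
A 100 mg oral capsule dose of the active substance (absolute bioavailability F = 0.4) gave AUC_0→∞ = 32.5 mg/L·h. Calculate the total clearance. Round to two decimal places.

CL = F × Dose / AUC_0→∞
   = 0.4 × 100 / 32.5 = 1.23077 L/h

CL = 1.23 L/h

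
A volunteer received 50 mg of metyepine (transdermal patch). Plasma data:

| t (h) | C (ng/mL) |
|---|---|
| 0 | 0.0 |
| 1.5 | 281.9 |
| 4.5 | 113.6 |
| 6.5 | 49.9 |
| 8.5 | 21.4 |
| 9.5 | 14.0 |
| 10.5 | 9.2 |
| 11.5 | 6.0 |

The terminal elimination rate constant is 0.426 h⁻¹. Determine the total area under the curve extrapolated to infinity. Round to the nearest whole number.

Trapezoidal AUC_0→11.5:
  [0→1.5]: (0.0+281.9)/2 × 1.5 = 211.425
  [1.5→4.5]: (281.9+113.6)/2 × 3 = 593.25
  [4.5→6.5]: (113.6+49.9)/2 × 2 = 163.5
  [6.5→8.5]: (49.9+21.4)/2 × 2 = 71.3
  [8.5→9.5]: (21.4+14.0)/2 × 1 = 17.7
  [9.5→10.5]: (14.0+9.2)/2 × 1 = 11.6
  [10.5→11.5]: (9.2+6.0)/2 × 1 = 7.6
  Sum = 1076.375 ng/mL·h
Extrapolated tail: C_last / k_e = 6.0 / 0.426 = 14.085
AUC_0→∞ = 1076.375 + 14.085 = 1090.46 ng/mL·h

AUC = 1090 ng/mL·h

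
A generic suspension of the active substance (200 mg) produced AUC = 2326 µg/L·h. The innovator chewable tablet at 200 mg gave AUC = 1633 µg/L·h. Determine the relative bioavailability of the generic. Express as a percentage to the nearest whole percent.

F_rel = 142%

F_rel = (AUC_test/D_test) / (AUC_ref/D_ref)
      = (2326/200) / (1633/200)
      = 11.63 / 8.165 = 1.4244 = 142.44%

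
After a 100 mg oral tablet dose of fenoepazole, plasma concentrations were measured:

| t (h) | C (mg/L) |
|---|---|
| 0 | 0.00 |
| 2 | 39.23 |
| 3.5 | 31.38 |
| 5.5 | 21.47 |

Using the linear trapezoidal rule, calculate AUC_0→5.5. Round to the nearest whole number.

AUC = 145 mg/L·h

Trapezoidal AUC_0→5.5:
  [0→2]: (0.00+39.23)/2 × 2 = 39.23
  [2→3.5]: (39.23+31.38)/2 × 1.5 = 52.9575
  [3.5→5.5]: (31.38+21.47)/2 × 2 = 52.85
  Sum = 145.0375 mg/L·h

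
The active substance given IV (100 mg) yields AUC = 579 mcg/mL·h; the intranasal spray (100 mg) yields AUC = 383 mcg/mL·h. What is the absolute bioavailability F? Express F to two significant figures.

F = (AUC_ev / D_ev) / (AUC_iv / D_iv)
  = (383/100) / (579/100)
  = 3.83 / 5.79 = 0.6615

F = 0.66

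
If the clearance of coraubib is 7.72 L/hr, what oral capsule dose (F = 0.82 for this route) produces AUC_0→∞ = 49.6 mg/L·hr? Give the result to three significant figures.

Dose = CL × AUC_0→∞ / F
     = 7.72 × 49.6 / 0.82 = 466.966 mg

Dose = 467 mg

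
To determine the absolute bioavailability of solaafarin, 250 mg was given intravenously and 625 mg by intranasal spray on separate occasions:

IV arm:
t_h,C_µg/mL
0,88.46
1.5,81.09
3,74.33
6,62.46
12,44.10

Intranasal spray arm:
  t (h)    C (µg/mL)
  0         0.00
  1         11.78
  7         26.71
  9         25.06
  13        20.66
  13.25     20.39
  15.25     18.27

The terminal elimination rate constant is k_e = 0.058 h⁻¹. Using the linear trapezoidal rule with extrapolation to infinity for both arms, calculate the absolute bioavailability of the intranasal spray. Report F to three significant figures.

F = 0.163

Trapezoidal AUC_0→12 (IV):
  [0→1.5]: (88.46+81.09)/2 × 1.5 = 127.1625
  [1.5→3]: (81.09+74.33)/2 × 1.5 = 116.565
  [3→6]: (74.33+62.46)/2 × 3 = 205.185
  [6→12]: (62.46+44.10)/2 × 6 = 319.68
  Sum = 768.5925 µg/mL·h
IV tail: 44.10/0.058 = 760.345; AUC_iv,0→∞ = 768.5925 + 760.345 = 1528.9375 µg/mL·h
Trapezoidal AUC_0→15.25 (intranasal spray):
  [0→1]: (0.00+11.78)/2 × 1 = 5.89
  [1→7]: (11.78+26.71)/2 × 6 = 115.47
  [7→9]: (26.71+25.06)/2 × 2 = 51.77
  [9→13]: (25.06+20.66)/2 × 4 = 91.44
  [13→13.25]: (20.66+20.39)/2 × 0.25 = 5.13125
  [13.25→15.25]: (20.39+18.27)/2 × 2 = 38.66
  Sum = 308.36125 µg/mL·h
intranasal spray tail: 18.27/0.058 = 315.000; AUC_ev,0→∞ = 308.36125 + 315.000 = 623.36125 µg/mL·h
F = (AUC_ev/D_ev)/(AUC_iv/D_iv) = (623.36125/625)/(1528.9375/250) = 0.997378/6.11575 = 0.1631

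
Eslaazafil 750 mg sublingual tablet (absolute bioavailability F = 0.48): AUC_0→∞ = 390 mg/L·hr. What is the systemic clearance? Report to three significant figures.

CL = F × Dose / AUC_0→∞
   = 0.48 × 750 / 390 = 0.923077 L/hr

CL = 0.923 L/hr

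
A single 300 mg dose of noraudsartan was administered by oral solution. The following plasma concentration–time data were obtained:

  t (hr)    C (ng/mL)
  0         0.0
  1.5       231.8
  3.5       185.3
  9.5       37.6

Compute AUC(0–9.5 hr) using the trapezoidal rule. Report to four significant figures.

AUC = 1260 ng/mL·hr

Trapezoidal AUC_0→9.5:
  [0→1.5]: (0.0+231.8)/2 × 1.5 = 173.85
  [1.5→3.5]: (231.8+185.3)/2 × 2 = 417.1
  [3.5→9.5]: (185.3+37.6)/2 × 6 = 668.7
  Sum = 1259.65 ng/mL·hr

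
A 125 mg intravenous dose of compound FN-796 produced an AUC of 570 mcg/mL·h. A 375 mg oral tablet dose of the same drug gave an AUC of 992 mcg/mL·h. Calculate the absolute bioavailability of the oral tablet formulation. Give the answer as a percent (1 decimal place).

F = 58.0%

F = (AUC_ev / D_ev) / (AUC_iv / D_iv)
  = (992/375) / (570/125)
  = 2.64533 / 4.56 = 0.5801
  = 58.01%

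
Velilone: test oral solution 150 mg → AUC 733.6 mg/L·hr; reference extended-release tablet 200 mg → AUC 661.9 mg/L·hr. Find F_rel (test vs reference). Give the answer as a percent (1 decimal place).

F_rel = 147.8%

F_rel = (AUC_test/D_test) / (AUC_ref/D_ref)
      = (733.6/150) / (661.9/200)
      = 4.89067 / 3.3095 = 1.4778 = 147.78%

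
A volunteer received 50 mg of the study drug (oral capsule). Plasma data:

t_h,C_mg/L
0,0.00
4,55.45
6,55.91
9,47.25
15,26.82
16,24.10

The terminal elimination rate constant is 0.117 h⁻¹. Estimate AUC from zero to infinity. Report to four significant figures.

AUC = 830.7 mg/L·h

Trapezoidal AUC_0→16:
  [0→4]: (0.00+55.45)/2 × 4 = 110.9
  [4→6]: (55.45+55.91)/2 × 2 = 111.36
  [6→9]: (55.91+47.25)/2 × 3 = 154.74
  [9→15]: (47.25+26.82)/2 × 6 = 222.21
  [15→16]: (26.82+24.10)/2 × 1 = 25.46
  Sum = 624.67 mg/L·h
Extrapolated tail: C_last / k_e = 24.10 / 0.117 = 205.983
AUC_0→∞ = 624.67 + 205.983 = 830.653 mg/L·h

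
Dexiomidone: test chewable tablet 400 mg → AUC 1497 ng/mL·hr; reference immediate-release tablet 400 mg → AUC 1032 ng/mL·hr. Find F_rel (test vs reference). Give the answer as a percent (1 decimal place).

F_rel = 145.1%

F_rel = (AUC_test/D_test) / (AUC_ref/D_ref)
      = (1497/400) / (1032/400)
      = 3.7425 / 2.58 = 1.4506 = 145.06%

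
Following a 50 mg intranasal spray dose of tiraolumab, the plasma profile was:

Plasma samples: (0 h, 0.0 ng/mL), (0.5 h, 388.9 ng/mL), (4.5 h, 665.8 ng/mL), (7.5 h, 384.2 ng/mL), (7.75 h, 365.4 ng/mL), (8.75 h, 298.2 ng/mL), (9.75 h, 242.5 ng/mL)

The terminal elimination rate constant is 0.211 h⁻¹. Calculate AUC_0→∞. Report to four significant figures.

AUC = 5627 ng/mL·h

Trapezoidal AUC_0→9.75:
  [0→0.5]: (0.0+388.9)/2 × 0.5 = 97.225
  [0.5→4.5]: (388.9+665.8)/2 × 4 = 2109.4
  [4.5→7.5]: (665.8+384.2)/2 × 3 = 1575.0
  [7.5→7.75]: (384.2+365.4)/2 × 0.25 = 93.7
  [7.75→8.75]: (365.4+298.2)/2 × 1 = 331.8
  [8.75→9.75]: (298.2+242.5)/2 × 1 = 270.35
  Sum = 4477.475 ng/mL·h
Extrapolated tail: C_last / k_e = 242.5 / 0.211 = 1149.289
AUC_0→∞ = 4477.475 + 1149.289 = 5626.764 ng/mL·h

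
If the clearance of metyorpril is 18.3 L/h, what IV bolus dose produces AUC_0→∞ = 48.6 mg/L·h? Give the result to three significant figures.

Dose = 889 mg

Dose_iv = CL × AUC_0→∞
     = 18.3 × 48.6 = 889.38 mg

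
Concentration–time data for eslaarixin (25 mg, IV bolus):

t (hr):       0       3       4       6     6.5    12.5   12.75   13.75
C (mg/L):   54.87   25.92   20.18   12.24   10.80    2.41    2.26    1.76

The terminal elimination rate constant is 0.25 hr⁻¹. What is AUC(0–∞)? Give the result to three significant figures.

Trapezoidal AUC_0→13.75:
  [0→3]: (54.87+25.92)/2 × 3 = 121.185
  [3→4]: (25.92+20.18)/2 × 1 = 23.05
  [4→6]: (20.18+12.24)/2 × 2 = 32.42
  [6→6.5]: (12.24+10.80)/2 × 0.5 = 5.76
  [6.5→12.5]: (10.80+2.41)/2 × 6 = 39.63
  [12.5→12.75]: (2.41+2.26)/2 × 0.25 = 0.58375
  [12.75→13.75]: (2.26+1.76)/2 × 1 = 2.01
  Sum = 224.63875 mg/L·hr
Extrapolated tail: C_last / k_e = 1.76 / 0.25 = 7.040
AUC_0→∞ = 224.63875 + 7.040 = 231.67875 mg/L·hr

AUC = 232 mg/L·hr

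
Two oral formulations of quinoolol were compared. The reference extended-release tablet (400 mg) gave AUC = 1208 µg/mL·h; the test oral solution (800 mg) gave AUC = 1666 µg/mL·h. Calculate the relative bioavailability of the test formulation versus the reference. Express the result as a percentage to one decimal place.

F_rel = 69.0%

F_rel = (AUC_test/D_test) / (AUC_ref/D_ref)
      = (1666/800) / (1208/400)
      = 2.0825 / 3.02 = 0.6896 = 68.96%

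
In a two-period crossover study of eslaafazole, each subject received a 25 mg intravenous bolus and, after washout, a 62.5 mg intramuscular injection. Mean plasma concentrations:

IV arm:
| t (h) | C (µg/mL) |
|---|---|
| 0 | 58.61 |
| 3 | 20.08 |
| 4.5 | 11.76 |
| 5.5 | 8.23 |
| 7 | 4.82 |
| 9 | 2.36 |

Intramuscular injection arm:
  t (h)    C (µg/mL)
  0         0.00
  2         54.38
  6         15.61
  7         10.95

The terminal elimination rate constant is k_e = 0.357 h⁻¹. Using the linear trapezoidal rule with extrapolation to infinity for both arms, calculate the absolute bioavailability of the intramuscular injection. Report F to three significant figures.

F = 0.543

Trapezoidal AUC_0→9 (IV):
  [0→3]: (58.61+20.08)/2 × 3 = 118.035
  [3→4.5]: (20.08+11.76)/2 × 1.5 = 23.88
  [4.5→5.5]: (11.76+8.23)/2 × 1 = 9.995
  [5.5→7]: (8.23+4.82)/2 × 1.5 = 9.7875
  [7→9]: (4.82+2.36)/2 × 2 = 7.18
  Sum = 168.8775 µg/mL·h
IV tail: 2.36/0.357 = 6.611; AUC_iv,0→∞ = 168.8775 + 6.611 = 175.4885 µg/mL·h
Trapezoidal AUC_0→7 (intramuscular injection):
  [0→2]: (0.00+54.38)/2 × 2 = 54.38
  [2→6]: (54.38+15.61)/2 × 4 = 139.98
  [6→7]: (15.61+10.95)/2 × 1 = 13.28
  Sum = 207.64 µg/mL·h
intramuscular injection tail: 10.95/0.357 = 30.672; AUC_ev,0→∞ = 207.64 + 30.672 = 238.312 µg/mL·h
F = (AUC_ev/D_ev)/(AUC_iv/D_iv) = (238.312/62.5)/(175.4885/25) = 3.812992/7.01954 = 0.5432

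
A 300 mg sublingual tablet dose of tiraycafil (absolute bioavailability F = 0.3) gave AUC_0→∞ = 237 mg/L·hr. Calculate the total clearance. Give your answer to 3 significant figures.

CL = F × Dose / AUC_0→∞
   = 0.3 × 300 / 237 = 0.379747 L/hr

CL = 0.380 L/hr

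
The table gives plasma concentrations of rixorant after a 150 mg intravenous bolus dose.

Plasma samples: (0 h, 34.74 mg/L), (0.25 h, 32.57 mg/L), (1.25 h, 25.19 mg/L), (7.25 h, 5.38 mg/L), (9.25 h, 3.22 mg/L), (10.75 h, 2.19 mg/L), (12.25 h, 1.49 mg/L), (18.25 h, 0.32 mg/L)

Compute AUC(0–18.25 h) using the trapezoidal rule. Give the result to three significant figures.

Trapezoidal AUC_0→18.25:
  [0→0.25]: (34.74+32.57)/2 × 0.25 = 8.41375
  [0.25→1.25]: (32.57+25.19)/2 × 1 = 28.88
  [1.25→7.25]: (25.19+5.38)/2 × 6 = 91.71
  [7.25→9.25]: (5.38+3.22)/2 × 2 = 8.6
  [9.25→10.75]: (3.22+2.19)/2 × 1.5 = 4.0575
  [10.75→12.25]: (2.19+1.49)/2 × 1.5 = 2.76
  [12.25→18.25]: (1.49+0.32)/2 × 6 = 5.43
  Sum = 149.85125 mg/L·h

AUC = 150 mg/L·h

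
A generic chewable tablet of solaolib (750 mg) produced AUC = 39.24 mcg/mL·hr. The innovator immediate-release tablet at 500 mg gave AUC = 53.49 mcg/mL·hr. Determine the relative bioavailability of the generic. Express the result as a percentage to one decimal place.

F_rel = 48.9%

F_rel = (AUC_test/D_test) / (AUC_ref/D_ref)
      = (39.24/750) / (53.49/500)
      = 0.05232 / 0.10698 = 0.4891 = 48.91%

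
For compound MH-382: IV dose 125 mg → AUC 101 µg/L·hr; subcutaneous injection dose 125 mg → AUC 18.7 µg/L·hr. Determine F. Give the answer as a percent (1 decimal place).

F = (AUC_ev / D_ev) / (AUC_iv / D_iv)
  = (18.7/125) / (101/125)
  = 0.1496 / 0.808 = 0.1851
  = 18.51%

F = 18.5%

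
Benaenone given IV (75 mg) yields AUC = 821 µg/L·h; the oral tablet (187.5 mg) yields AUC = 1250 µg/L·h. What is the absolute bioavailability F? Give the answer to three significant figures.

F = (AUC_ev / D_ev) / (AUC_iv / D_iv)
  = (1250/187.5) / (821/75)
  = 6.66667 / 10.9467 = 0.6090

F = 0.609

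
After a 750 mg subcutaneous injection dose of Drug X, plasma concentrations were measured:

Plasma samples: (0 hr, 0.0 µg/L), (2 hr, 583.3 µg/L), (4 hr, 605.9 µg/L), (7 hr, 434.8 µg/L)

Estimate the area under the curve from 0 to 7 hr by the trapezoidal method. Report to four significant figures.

Trapezoidal AUC_0→7:
  [0→2]: (0.0+583.3)/2 × 2 = 583.3
  [2→4]: (583.3+605.9)/2 × 2 = 1189.2
  [4→7]: (605.9+434.8)/2 × 3 = 1561.05
  Sum = 3333.55 µg/L·hr

AUC = 3334 µg/L·hr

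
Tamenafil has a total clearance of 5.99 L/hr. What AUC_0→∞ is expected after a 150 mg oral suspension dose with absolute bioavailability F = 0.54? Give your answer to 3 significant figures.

AUC_0→∞ = F × Dose / CL
        = 0.54 × 150 / 5.99 = 13.5225 mg/L·hr

AUC = 13.5 mg/L·hr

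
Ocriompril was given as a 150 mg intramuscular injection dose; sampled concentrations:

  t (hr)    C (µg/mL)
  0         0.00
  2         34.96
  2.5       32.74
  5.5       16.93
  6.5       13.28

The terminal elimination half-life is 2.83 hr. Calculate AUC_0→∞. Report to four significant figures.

AUC = 195.7 µg/mL·hr

Trapezoidal AUC_0→6.5:
  [0→2]: (0.00+34.96)/2 × 2 = 34.96
  [2→2.5]: (34.96+32.74)/2 × 0.5 = 16.925
  [2.5→5.5]: (32.74+16.93)/2 × 3 = 74.505
  [5.5→6.5]: (16.93+13.28)/2 × 1 = 15.105
  Sum = 141.495 µg/mL·hr
k_e = ln2 / t½ = 0.693147 / 2.83 = 0.2449 hr^-1
Extrapolated tail: C_last / k_e = 13.28 / 0.2449 = 54.226
AUC_0→∞ = 141.495 + 54.226 = 195.721 µg/mL·hr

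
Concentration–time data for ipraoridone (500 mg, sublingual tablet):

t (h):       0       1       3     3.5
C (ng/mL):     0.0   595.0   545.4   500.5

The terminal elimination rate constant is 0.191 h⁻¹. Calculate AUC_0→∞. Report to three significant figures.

Trapezoidal AUC_0→3.5:
  [0→1]: (0.0+595.0)/2 × 1 = 297.5
  [1→3]: (595.0+545.4)/2 × 2 = 1140.4
  [3→3.5]: (545.4+500.5)/2 × 0.5 = 261.475
  Sum = 1699.375 ng/mL·h
Extrapolated tail: C_last / k_e = 500.5 / 0.191 = 2620.419
AUC_0→∞ = 1699.375 + 2620.419 = 4319.794 ng/mL·h

AUC = 4320 ng/mL·h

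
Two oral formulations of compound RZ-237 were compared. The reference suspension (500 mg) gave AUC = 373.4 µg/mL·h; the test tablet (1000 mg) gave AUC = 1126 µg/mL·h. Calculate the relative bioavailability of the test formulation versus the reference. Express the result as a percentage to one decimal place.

F_rel = 150.8%

F_rel = (AUC_test/D_test) / (AUC_ref/D_ref)
      = (1126/1000) / (373.4/500)
      = 1.126 / 0.7468 = 1.5078 = 150.78%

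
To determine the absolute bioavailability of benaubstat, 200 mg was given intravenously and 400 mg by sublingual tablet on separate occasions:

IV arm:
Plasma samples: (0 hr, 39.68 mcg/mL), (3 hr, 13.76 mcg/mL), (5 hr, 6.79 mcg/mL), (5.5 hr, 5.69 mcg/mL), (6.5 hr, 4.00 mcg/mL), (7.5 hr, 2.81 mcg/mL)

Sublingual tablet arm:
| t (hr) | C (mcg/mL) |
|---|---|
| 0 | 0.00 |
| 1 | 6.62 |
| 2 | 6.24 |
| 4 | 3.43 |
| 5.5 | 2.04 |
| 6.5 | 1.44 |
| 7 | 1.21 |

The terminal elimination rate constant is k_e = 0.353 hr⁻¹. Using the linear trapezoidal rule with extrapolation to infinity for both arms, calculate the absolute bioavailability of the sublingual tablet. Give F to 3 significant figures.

F = 0.122

Trapezoidal AUC_0→7.5 (IV):
  [0→3]: (39.68+13.76)/2 × 3 = 80.16
  [3→5]: (13.76+6.79)/2 × 2 = 20.55
  [5→5.5]: (6.79+5.69)/2 × 0.5 = 3.12
  [5.5→6.5]: (5.69+4.00)/2 × 1 = 4.845
  [6.5→7.5]: (4.00+2.81)/2 × 1 = 3.405
  Sum = 112.08 mcg/mL·hr
IV tail: 2.81/0.353 = 7.960; AUC_iv,0→∞ = 112.08 + 7.960 = 120.04 mcg/mL·hr
Trapezoidal AUC_0→7 (sublingual tablet):
  [0→1]: (0.00+6.62)/2 × 1 = 3.31
  [1→2]: (6.62+6.24)/2 × 1 = 6.43
  [2→4]: (6.24+3.43)/2 × 2 = 9.67
  [4→5.5]: (3.43+2.04)/2 × 1.5 = 4.1025
  [5.5→6.5]: (2.04+1.44)/2 × 1 = 1.74
  [6.5→7]: (1.44+1.21)/2 × 0.5 = 0.6625
  Sum = 25.915 mcg/mL·hr
sublingual tablet tail: 1.21/0.353 = 3.428; AUC_ev,0→∞ = 25.915 + 3.428 = 29.343 mcg/mL·hr
F = (AUC_ev/D_ev)/(AUC_iv/D_iv) = (29.343/400)/(120.04/200) = 0.0733575/0.6002 = 0.1222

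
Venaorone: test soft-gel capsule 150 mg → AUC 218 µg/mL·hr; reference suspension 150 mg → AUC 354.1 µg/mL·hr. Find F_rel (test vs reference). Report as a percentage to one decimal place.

F_rel = (AUC_test/D_test) / (AUC_ref/D_ref)
      = (218/150) / (354.1/150)
      = 1.45333 / 2.36067 = 0.6156 = 61.56%

F_rel = 61.6%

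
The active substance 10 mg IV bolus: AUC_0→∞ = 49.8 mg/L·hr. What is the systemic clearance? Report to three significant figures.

CL = 0.201 L/hr

CL = Dose_iv / AUC_0→∞
   = 10 / 49.8 = 0.200803 L/hr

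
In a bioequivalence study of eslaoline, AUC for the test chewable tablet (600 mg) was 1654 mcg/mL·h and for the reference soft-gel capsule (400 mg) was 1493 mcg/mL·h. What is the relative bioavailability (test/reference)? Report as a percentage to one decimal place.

F_rel = (AUC_test/D_test) / (AUC_ref/D_ref)
      = (1654/600) / (1493/400)
      = 2.75667 / 3.7325 = 0.7386 = 73.86%

F_rel = 73.9%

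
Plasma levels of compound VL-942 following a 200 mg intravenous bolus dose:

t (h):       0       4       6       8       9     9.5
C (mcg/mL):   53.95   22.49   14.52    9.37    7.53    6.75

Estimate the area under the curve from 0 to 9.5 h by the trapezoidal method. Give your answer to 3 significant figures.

AUC = 226 mcg/mL·h

Trapezoidal AUC_0→9.5:
  [0→4]: (53.95+22.49)/2 × 4 = 152.88
  [4→6]: (22.49+14.52)/2 × 2 = 37.01
  [6→8]: (14.52+9.37)/2 × 2 = 23.89
  [8→9]: (9.37+7.53)/2 × 1 = 8.45
  [9→9.5]: (7.53+6.75)/2 × 0.5 = 3.57
  Sum = 225.8 mcg/mL·h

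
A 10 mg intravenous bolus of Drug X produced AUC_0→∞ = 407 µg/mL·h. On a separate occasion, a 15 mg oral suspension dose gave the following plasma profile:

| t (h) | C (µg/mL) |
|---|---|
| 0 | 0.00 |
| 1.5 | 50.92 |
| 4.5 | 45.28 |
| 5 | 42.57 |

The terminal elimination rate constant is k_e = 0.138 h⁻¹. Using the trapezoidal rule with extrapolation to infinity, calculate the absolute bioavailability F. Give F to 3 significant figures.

F = 0.840

Trapezoidal AUC_0→5 (oral suspension):
  [0→1.5]: (0.00+50.92)/2 × 1.5 = 38.19
  [1.5→4.5]: (50.92+45.28)/2 × 3 = 144.3
  [4.5→5]: (45.28+42.57)/2 × 0.5 = 21.9625
  Sum = 204.4525 µg/mL·h
Tail: C_last/k_e = 42.57/0.138 = 308.478
AUC_0→∞ (oral suspension) = 204.4525 + 308.478 = 512.9305 µg/mL·h
F = (AUC_ev/D_ev)/(AUC_iv/D_iv) = (512.9305/15)/(407/10) = 34.1954/40.7 = 0.8402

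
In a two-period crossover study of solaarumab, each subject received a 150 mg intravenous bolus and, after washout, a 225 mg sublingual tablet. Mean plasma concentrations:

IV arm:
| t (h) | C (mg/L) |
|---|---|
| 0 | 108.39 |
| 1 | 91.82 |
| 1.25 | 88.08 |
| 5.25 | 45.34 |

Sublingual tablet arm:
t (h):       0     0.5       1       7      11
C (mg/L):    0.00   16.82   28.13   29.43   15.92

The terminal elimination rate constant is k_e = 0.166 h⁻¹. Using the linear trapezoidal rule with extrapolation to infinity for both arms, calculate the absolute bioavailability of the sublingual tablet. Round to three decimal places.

F = 0.377

Trapezoidal AUC_0→5.25 (IV):
  [0→1]: (108.39+91.82)/2 × 1 = 100.105
  [1→1.25]: (91.82+88.08)/2 × 0.25 = 22.4875
  [1.25→5.25]: (88.08+45.34)/2 × 4 = 266.84
  Sum = 389.4325 mg/L·h
IV tail: 45.34/0.166 = 273.133; AUC_iv,0→∞ = 389.4325 + 273.133 = 662.5655 mg/L·h
Trapezoidal AUC_0→11 (sublingual tablet):
  [0→0.5]: (0.00+16.82)/2 × 0.5 = 4.205
  [0.5→1]: (16.82+28.13)/2 × 0.5 = 11.2375
  [1→7]: (28.13+29.43)/2 × 6 = 172.68
  [7→11]: (29.43+15.92)/2 × 4 = 90.7
  Sum = 278.8225 mg/L·h
sublingual tablet tail: 15.92/0.166 = 95.904; AUC_ev,0→∞ = 278.8225 + 95.904 = 374.7265 mg/L·h
F = (AUC_ev/D_ev)/(AUC_iv/D_iv) = (374.7265/225)/(662.5655/150) = 1.66545/4.4171 = 0.3770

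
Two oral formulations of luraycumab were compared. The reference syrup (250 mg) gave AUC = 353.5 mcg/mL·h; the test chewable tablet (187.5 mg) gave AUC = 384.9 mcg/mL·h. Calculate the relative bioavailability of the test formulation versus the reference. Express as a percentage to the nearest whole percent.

F_rel = 145%

F_rel = (AUC_test/D_test) / (AUC_ref/D_ref)
      = (384.9/187.5) / (353.5/250)
      = 2.0528 / 1.414 = 1.4518 = 145.18%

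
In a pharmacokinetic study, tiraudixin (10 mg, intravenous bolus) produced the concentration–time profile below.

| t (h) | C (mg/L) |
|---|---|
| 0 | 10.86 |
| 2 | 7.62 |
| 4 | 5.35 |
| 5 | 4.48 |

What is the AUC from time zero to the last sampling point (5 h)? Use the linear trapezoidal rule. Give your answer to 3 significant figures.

AUC = 36.4 mg/L·h

Trapezoidal AUC_0→5:
  [0→2]: (10.86+7.62)/2 × 2 = 18.48
  [2→4]: (7.62+5.35)/2 × 2 = 12.97
  [4→5]: (5.35+4.48)/2 × 1 = 4.915
  Sum = 36.365 mg/L·h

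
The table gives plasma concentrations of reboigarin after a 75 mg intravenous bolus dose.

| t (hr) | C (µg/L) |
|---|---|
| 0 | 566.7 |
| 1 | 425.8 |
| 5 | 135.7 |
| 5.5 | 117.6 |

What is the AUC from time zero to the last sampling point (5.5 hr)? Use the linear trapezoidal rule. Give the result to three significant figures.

Trapezoidal AUC_0→5.5:
  [0→1]: (566.7+425.8)/2 × 1 = 496.25
  [1→5]: (425.8+135.7)/2 × 4 = 1123.0
  [5→5.5]: (135.7+117.6)/2 × 0.5 = 63.325
  Sum = 1682.575 µg/L·hr

AUC = 1680 µg/L·hr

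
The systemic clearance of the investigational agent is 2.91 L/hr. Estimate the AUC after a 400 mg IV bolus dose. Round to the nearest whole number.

AUC = 137 mg/L·hr

AUC_0→∞ = Dose_iv / CL
        = 400 / 2.91 = 137.457 mg/L·hr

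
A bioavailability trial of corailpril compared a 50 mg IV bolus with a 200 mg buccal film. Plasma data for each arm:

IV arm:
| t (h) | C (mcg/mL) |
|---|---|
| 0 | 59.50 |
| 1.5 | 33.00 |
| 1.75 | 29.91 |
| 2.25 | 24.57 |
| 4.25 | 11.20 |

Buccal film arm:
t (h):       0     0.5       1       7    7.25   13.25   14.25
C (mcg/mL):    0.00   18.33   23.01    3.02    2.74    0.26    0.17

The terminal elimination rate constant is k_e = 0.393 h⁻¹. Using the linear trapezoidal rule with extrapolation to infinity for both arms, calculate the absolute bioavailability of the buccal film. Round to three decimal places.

F = 0.167

Trapezoidal AUC_0→4.25 (IV):
  [0→1.5]: (59.50+33.00)/2 × 1.5 = 69.375
  [1.5→1.75]: (33.00+29.91)/2 × 0.25 = 7.86375
  [1.75→2.25]: (29.91+24.57)/2 × 0.5 = 13.62
  [2.25→4.25]: (24.57+11.20)/2 × 2 = 35.77
  Sum = 126.62875 mcg/mL·h
IV tail: 11.20/0.393 = 28.499; AUC_iv,0→∞ = 126.62875 + 28.499 = 155.12775 mcg/mL·h
Trapezoidal AUC_0→14.25 (buccal film):
  [0→0.5]: (0.00+18.33)/2 × 0.5 = 4.5825
  [0.5→1]: (18.33+23.01)/2 × 0.5 = 10.335
  [1→7]: (23.01+3.02)/2 × 6 = 78.09
  [7→7.25]: (3.02+2.74)/2 × 0.25 = 0.72
  [7.25→13.25]: (2.74+0.26)/2 × 6 = 9.0
  [13.25→14.25]: (0.26+0.17)/2 × 1 = 0.215
  Sum = 102.9425 mcg/mL·h
buccal film tail: 0.17/0.393 = 0.433; AUC_ev,0→∞ = 102.9425 + 0.433 = 103.3755 mcg/mL·h
F = (AUC_ev/D_ev)/(AUC_iv/D_iv) = (103.3755/200)/(155.12775/50) = 0.5168775/3.102555 = 0.1666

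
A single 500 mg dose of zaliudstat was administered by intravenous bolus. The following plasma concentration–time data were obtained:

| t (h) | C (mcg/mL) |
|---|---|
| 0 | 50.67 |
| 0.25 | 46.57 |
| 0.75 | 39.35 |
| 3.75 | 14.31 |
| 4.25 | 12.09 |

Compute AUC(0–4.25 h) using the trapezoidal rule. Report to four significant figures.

Trapezoidal AUC_0→4.25:
  [0→0.25]: (50.67+46.57)/2 × 0.25 = 12.155
  [0.25→0.75]: (46.57+39.35)/2 × 0.5 = 21.48
  [0.75→3.75]: (39.35+14.31)/2 × 3 = 80.49
  [3.75→4.25]: (14.31+12.09)/2 × 0.5 = 6.6
  Sum = 120.725 mcg/mL·h

AUC = 120.7 mcg/mL·h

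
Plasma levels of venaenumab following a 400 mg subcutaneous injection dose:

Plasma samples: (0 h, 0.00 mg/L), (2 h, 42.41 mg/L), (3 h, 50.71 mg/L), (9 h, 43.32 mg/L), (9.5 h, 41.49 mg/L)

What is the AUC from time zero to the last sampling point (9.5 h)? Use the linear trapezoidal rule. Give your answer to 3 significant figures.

Trapezoidal AUC_0→9.5:
  [0→2]: (0.00+42.41)/2 × 2 = 42.41
  [2→3]: (42.41+50.71)/2 × 1 = 46.56
  [3→9]: (50.71+43.32)/2 × 6 = 282.09
  [9→9.5]: (43.32+41.49)/2 × 0.5 = 21.2025
  Sum = 392.2625 mg/L·h

AUC = 392 mg/L·h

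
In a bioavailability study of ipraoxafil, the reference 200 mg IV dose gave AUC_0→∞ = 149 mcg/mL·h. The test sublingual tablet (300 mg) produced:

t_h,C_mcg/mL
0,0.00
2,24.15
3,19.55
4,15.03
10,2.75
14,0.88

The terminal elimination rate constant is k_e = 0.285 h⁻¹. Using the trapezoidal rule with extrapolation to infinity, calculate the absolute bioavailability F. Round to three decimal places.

F = 0.568

Trapezoidal AUC_0→14 (sublingual tablet):
  [0→2]: (0.00+24.15)/2 × 2 = 24.15
  [2→3]: (24.15+19.55)/2 × 1 = 21.85
  [3→4]: (19.55+15.03)/2 × 1 = 17.29
  [4→10]: (15.03+2.75)/2 × 6 = 53.34
  [10→14]: (2.75+0.88)/2 × 4 = 7.26
  Sum = 123.89 mcg/mL·h
Tail: C_last/k_e = 0.88/0.285 = 3.088
AUC_0→∞ (sublingual tablet) = 123.89 + 3.088 = 126.978 mcg/mL·h
F = (AUC_ev/D_ev)/(AUC_iv/D_iv) = (126.978/300)/(149/200) = 0.42326/0.745 = 0.5681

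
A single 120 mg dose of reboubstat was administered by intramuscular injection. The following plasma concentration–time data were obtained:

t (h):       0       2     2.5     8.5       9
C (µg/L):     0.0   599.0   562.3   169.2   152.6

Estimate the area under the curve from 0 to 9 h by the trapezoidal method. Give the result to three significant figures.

Trapezoidal AUC_0→9:
  [0→2]: (0.0+599.0)/2 × 2 = 599.0
  [2→2.5]: (599.0+562.3)/2 × 0.5 = 290.325
  [2.5→8.5]: (562.3+169.2)/2 × 6 = 2194.5
  [8.5→9]: (169.2+152.6)/2 × 0.5 = 80.45
  Sum = 3164.275 µg/L·h

AUC = 3160 µg/L·h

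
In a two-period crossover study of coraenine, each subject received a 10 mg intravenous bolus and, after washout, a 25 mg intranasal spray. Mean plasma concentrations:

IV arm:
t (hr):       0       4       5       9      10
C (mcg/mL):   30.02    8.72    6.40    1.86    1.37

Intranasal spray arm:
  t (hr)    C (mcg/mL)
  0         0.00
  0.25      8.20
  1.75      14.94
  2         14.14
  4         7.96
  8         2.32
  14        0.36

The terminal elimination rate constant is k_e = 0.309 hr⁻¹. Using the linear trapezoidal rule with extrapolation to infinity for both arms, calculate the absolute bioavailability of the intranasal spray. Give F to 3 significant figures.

Trapezoidal AUC_0→10 (IV):
  [0→4]: (30.02+8.72)/2 × 4 = 77.48
  [4→5]: (8.72+6.40)/2 × 1 = 7.56
  [5→9]: (6.40+1.86)/2 × 4 = 16.52
  [9→10]: (1.86+1.37)/2 × 1 = 1.615
  Sum = 103.175 mcg/mL·hr
IV tail: 1.37/0.309 = 4.434; AUC_iv,0→∞ = 103.175 + 4.434 = 107.609 mcg/mL·hr
Trapezoidal AUC_0→14 (intranasal spray):
  [0→0.25]: (0.00+8.20)/2 × 0.25 = 1.025
  [0.25→1.75]: (8.20+14.94)/2 × 1.5 = 17.355
  [1.75→2]: (14.94+14.14)/2 × 0.25 = 3.635
  [2→4]: (14.14+7.96)/2 × 2 = 22.1
  [4→8]: (7.96+2.32)/2 × 4 = 20.56
  [8→14]: (2.32+0.36)/2 × 6 = 8.04
  Sum = 72.715 mcg/mL·hr
intranasal spray tail: 0.36/0.309 = 1.165; AUC_ev,0→∞ = 72.715 + 1.165 = 73.88 mcg/mL·hr
F = (AUC_ev/D_ev)/(AUC_iv/D_iv) = (73.88/25)/(107.609/10) = 2.9552/10.7609 = 0.2746

F = 0.275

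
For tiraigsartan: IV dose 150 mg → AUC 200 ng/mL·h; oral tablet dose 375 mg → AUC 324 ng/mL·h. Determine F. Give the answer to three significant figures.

F = 0.648

F = (AUC_ev / D_ev) / (AUC_iv / D_iv)
  = (324/375) / (200/150)
  = 0.864 / 1.33333 = 0.6480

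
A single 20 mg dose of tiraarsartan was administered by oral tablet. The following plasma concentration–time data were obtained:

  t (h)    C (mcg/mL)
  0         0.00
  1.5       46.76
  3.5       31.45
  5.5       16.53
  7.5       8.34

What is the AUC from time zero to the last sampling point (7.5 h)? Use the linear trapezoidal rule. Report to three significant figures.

Trapezoidal AUC_0→7.5:
  [0→1.5]: (0.00+46.76)/2 × 1.5 = 35.07
  [1.5→3.5]: (46.76+31.45)/2 × 2 = 78.21
  [3.5→5.5]: (31.45+16.53)/2 × 2 = 47.98
  [5.5→7.5]: (16.53+8.34)/2 × 2 = 24.87
  Sum = 186.13 mcg/mL·h

AUC = 186 mcg/mL·h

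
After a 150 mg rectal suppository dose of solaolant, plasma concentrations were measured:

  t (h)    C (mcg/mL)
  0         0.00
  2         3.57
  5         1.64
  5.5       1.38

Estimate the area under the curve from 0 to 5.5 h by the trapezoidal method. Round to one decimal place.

Trapezoidal AUC_0→5.5:
  [0→2]: (0.00+3.57)/2 × 2 = 3.57
  [2→5]: (3.57+1.64)/2 × 3 = 7.815
  [5→5.5]: (1.64+1.38)/2 × 0.5 = 0.755
  Sum = 12.14 mcg/mL·h

AUC = 12.1 mcg/mL·h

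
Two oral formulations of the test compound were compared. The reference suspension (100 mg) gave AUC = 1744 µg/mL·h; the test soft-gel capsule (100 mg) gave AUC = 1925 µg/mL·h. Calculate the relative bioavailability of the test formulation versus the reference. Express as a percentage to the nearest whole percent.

F_rel = (AUC_test/D_test) / (AUC_ref/D_ref)
      = (1925/100) / (1744/100)
      = 19.25 / 17.44 = 1.1038 = 110.38%

F_rel = 110%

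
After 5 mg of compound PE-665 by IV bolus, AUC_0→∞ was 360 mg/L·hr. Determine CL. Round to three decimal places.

CL = 0.014 L/hr

CL = Dose_iv / AUC_0→∞
   = 5 / 360 = 0.0138889 L/hr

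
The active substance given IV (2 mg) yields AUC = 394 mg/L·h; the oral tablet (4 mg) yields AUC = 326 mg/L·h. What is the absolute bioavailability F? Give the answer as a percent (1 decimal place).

F = 41.4%

F = (AUC_ev / D_ev) / (AUC_iv / D_iv)
  = (326/4) / (394/2)
  = 81.5 / 197 = 0.4137
  = 41.37%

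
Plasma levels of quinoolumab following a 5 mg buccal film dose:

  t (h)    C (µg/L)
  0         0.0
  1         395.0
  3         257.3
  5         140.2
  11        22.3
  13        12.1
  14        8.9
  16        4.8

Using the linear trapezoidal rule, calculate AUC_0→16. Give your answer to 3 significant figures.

Trapezoidal AUC_0→16:
  [0→1]: (0.0+395.0)/2 × 1 = 197.5
  [1→3]: (395.0+257.3)/2 × 2 = 652.3
  [3→5]: (257.3+140.2)/2 × 2 = 397.5
  [5→11]: (140.2+22.3)/2 × 6 = 487.5
  [11→13]: (22.3+12.1)/2 × 2 = 34.4
  [13→14]: (12.1+8.9)/2 × 1 = 10.5
  [14→16]: (8.9+4.8)/2 × 2 = 13.7
  Sum = 1793.4 µg/L·h

AUC = 1790 µg/L·h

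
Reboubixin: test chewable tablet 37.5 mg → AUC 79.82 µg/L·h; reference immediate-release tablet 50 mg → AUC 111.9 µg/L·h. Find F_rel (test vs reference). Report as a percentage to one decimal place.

F_rel = (AUC_test/D_test) / (AUC_ref/D_ref)
      = (79.82/37.5) / (111.9/50)
      = 2.12853 / 2.238 = 0.9511 = 95.11%

F_rel = 95.1%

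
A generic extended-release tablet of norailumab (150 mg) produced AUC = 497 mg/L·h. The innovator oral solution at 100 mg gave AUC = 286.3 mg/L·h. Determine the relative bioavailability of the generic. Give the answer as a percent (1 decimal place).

F_rel = 115.7%

F_rel = (AUC_test/D_test) / (AUC_ref/D_ref)
      = (497/150) / (286.3/100)
      = 3.31333 / 2.863 = 1.1573 = 115.73%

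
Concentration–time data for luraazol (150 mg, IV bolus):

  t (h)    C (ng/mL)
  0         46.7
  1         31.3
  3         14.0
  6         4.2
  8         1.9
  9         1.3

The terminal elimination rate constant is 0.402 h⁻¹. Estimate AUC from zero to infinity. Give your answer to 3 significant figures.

AUC = 123 ng/mL·h

Trapezoidal AUC_0→9:
  [0→1]: (46.7+31.3)/2 × 1 = 39.0
  [1→3]: (31.3+14.0)/2 × 2 = 45.3
  [3→6]: (14.0+4.2)/2 × 3 = 27.3
  [6→8]: (4.2+1.9)/2 × 2 = 6.1
  [8→9]: (1.9+1.3)/2 × 1 = 1.6
  Sum = 119.3 ng/mL·h
Extrapolated tail: C_last / k_e = 1.3 / 0.402 = 3.234
AUC_0→∞ = 119.3 + 3.234 = 122.534 ng/mL·h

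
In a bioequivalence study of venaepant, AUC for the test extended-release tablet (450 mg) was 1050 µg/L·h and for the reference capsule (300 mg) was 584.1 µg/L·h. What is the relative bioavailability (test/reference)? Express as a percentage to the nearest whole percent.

F_rel = (AUC_test/D_test) / (AUC_ref/D_ref)
      = (1050/450) / (584.1/300)
      = 2.33333 / 1.947 = 1.1984 = 119.84%

F_rel = 120%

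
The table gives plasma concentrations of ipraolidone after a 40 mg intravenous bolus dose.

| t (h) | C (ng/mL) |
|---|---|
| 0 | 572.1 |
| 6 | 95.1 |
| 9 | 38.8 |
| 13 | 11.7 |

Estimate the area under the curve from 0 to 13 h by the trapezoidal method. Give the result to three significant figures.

AUC = 2300 ng/mL·h

Trapezoidal AUC_0→13:
  [0→6]: (572.1+95.1)/2 × 6 = 2001.6
  [6→9]: (95.1+38.8)/2 × 3 = 200.85
  [9→13]: (38.8+11.7)/2 × 4 = 101.0
  Sum = 2303.45 ng/mL·h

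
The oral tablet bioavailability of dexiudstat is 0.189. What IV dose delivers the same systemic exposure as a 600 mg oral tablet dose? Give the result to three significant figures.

Systemic exposure from an extravascular dose = F × D_ev, so the equivalent IV dose is F × D_ev.
D_iv = F × D_ev = 0.189 × 600 = 113.4 mg

D_iv = 113 mg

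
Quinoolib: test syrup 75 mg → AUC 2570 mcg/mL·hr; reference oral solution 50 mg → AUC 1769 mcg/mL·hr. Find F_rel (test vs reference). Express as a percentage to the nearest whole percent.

F_rel = (AUC_test/D_test) / (AUC_ref/D_ref)
      = (2570/75) / (1769/50)
      = 34.2667 / 35.38 = 0.9685 = 96.85%

F_rel = 97%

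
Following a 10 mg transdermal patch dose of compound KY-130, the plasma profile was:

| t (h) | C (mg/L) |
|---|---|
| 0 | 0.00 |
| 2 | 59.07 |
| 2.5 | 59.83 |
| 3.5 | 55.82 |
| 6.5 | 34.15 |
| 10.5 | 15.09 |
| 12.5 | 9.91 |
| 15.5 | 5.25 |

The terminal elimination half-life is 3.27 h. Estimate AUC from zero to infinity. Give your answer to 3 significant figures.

AUC = 453 mg/L·h

Trapezoidal AUC_0→15.5:
  [0→2]: (0.00+59.07)/2 × 2 = 59.07
  [2→2.5]: (59.07+59.83)/2 × 0.5 = 29.725
  [2.5→3.5]: (59.83+55.82)/2 × 1 = 57.825
  [3.5→6.5]: (55.82+34.15)/2 × 3 = 134.955
  [6.5→10.5]: (34.15+15.09)/2 × 4 = 98.48
  [10.5→12.5]: (15.09+9.91)/2 × 2 = 25.0
  [12.5→15.5]: (9.91+5.25)/2 × 3 = 22.74
  Sum = 427.795 mg/L·h
k_e = ln2 / t½ = 0.693147 / 3.27 = 0.2120 h^-1
Extrapolated tail: C_last / k_e = 5.25 / 0.212 = 24.764
AUC_0→∞ = 427.795 + 24.764 = 452.559 mg/L·h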